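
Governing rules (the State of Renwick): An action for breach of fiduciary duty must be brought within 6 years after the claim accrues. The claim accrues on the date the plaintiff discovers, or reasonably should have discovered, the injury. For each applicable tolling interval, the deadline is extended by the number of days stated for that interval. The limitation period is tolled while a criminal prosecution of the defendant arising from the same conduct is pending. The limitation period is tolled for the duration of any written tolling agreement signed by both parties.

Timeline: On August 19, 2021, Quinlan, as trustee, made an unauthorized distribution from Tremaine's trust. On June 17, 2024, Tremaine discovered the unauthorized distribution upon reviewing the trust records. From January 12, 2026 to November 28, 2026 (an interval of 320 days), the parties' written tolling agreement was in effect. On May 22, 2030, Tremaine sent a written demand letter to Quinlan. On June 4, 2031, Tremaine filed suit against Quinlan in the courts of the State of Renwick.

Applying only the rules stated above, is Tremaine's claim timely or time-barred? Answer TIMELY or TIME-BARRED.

Accrual is tied to discovery, so the period began on June 17, 2024 rather than on August 19, 2021 when the act occurred.
6 years from June 17, 2024 is June 17, 2030.
Because the written tolling agreement ran from January 12, 2026 to November 28, 2026, the deadline is extended by 320 days to May 3, 2031.
None of the other events listed affects the running of the period under the stated rules.
The June 4, 2031 filing falls after the May 3, 2031 deadline; the claim is time-barred.

TIME-BARRED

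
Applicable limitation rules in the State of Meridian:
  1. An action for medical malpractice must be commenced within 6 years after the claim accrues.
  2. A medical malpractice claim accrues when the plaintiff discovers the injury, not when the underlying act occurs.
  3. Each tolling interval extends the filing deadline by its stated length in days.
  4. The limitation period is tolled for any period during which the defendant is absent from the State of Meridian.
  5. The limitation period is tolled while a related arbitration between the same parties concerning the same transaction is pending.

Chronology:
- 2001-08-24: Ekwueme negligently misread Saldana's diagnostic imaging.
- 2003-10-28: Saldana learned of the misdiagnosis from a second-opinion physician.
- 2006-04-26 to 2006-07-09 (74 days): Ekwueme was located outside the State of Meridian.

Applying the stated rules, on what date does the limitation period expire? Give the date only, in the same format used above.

2010-01-10

The claim did not accrue until Saldana discovered the injury on 2003-10-28; the 2001-08-24 act date does not start the clock under the stated rule.
Adding the 6 years base period to 2003-10-28 gives a deadline of 2009-10-28, before any tolling.
The period was tolled for 74 days by the defendant's absence from the jurisdiction (2006-04-26 to 2006-07-09), pushing the deadline to 2010-01-10.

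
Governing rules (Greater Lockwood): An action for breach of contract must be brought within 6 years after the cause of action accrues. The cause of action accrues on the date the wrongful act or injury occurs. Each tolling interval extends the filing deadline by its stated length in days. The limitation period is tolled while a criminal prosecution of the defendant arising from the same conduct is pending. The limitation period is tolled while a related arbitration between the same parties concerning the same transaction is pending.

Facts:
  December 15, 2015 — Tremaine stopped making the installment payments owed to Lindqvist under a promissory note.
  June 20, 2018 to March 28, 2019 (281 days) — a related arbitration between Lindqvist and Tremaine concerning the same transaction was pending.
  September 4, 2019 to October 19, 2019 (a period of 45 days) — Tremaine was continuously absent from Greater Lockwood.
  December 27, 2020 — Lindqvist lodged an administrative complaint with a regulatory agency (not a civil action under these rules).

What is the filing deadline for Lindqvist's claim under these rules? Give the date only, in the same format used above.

The limitation period began to run on December 15, 2015.
The untolled deadline — 6 years after December 15, 2015 — is December 15, 2021.
The pending related arbitration from June 20, 2018 to March 28, 2019 tolled the period for 281 days, extending the deadline to September 22, 2022.
Although the defendant's absence ran from September 4, 2019 to October 19, 2019, the stated rules do not make that a tolling event, so it is disregarded.
None of the other events listed affects the running of the period under the stated rules.

September 22, 2022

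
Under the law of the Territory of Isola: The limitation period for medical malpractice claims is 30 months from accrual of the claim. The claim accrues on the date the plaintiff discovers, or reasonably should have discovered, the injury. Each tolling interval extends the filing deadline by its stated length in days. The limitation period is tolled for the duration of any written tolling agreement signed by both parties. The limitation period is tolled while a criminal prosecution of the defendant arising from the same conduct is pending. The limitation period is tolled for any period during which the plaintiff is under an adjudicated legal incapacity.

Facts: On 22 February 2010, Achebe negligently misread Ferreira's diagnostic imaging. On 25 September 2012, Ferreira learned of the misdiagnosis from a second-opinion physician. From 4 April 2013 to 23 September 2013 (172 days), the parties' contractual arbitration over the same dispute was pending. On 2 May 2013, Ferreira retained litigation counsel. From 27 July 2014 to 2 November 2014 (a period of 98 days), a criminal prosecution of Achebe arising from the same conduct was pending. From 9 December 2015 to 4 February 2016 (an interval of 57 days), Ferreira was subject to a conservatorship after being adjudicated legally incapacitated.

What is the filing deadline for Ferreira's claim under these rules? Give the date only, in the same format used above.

1 July 2015

Under the discovery rule, the claim accrued on 25 September 2012, when Ferreira discovered the injury — not on the 22 February 2010 date of the underlying act.
The untolled deadline — 30 months after 25 September 2012 — is 25 March 2015.
The period was tolled for 98 days by the pending criminal prosecution (27 July 2014 to 2 November 2014), pushing the deadline to 1 July 2015.
The plaintiff's legal incapacity from 9 December 2015 to 4 February 2016 began after the period had already run on 1 July 2015, so it has no tolling effect.
No stated provision tolls the period for a pending arbitration, so the interval from 4 April 2013 to 23 September 2013 has no effect on the deadline.
Nothing else in the chronology tolls or restarts the period.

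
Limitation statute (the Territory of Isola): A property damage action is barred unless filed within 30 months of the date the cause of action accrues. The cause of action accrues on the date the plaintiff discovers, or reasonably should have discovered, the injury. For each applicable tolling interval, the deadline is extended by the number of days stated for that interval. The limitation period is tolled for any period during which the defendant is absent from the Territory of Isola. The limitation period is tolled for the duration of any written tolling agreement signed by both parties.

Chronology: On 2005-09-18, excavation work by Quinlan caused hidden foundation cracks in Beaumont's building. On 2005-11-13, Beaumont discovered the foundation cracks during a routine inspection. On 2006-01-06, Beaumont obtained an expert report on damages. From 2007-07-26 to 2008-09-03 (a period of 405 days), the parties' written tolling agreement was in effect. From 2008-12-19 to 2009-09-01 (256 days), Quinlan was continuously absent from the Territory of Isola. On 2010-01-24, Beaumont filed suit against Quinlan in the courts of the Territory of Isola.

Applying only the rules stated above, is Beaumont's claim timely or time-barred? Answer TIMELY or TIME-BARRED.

Accrual is tied to discovery, so the period began on 2005-11-13 rather than on 2005-09-18 when the act occurred.
The untolled deadline — 30 months after 2005-11-13 — is 2008-05-13.
The period was tolled for 405 days by the written tolling agreement (2007-07-26 to 2008-09-03), pushing the deadline to 2009-06-22.
The defendant's absence from the jurisdiction from 2008-12-19 to 2009-09-01 tolled the period for 256 days, extending the deadline to 2010-03-05.
Nothing else in the chronology tolls or restarts the period.
Beaumont filed on 2010-01-24, before the 2010-03-05 deadline, so the action is timely.

TIMELY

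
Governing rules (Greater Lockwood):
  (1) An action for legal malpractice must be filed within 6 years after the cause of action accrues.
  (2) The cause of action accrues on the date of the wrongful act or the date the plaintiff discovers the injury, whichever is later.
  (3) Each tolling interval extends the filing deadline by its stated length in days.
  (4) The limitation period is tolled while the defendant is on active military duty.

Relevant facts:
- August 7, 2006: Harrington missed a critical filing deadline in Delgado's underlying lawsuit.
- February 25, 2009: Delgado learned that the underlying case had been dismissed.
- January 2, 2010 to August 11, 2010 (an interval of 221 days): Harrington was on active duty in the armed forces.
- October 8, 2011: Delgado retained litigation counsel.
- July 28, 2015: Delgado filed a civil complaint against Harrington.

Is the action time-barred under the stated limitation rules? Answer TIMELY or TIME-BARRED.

The claim accrued on February 25, 2009 — the later of the August 7, 2006 act and the February 25, 2009 discovery.
The untolled deadline — 6 years after February 25, 2009 — is February 25, 2015.
The defendant's active military service from January 2, 2010 to August 11, 2010 tolled the period for 221 days, extending the deadline to October 4, 2015.
The other events in the timeline have no effect on the limitation period under the stated rules.
The July 28, 2015 filing precedes the October 4, 2015 deadline; the claim is timely.

TIMELY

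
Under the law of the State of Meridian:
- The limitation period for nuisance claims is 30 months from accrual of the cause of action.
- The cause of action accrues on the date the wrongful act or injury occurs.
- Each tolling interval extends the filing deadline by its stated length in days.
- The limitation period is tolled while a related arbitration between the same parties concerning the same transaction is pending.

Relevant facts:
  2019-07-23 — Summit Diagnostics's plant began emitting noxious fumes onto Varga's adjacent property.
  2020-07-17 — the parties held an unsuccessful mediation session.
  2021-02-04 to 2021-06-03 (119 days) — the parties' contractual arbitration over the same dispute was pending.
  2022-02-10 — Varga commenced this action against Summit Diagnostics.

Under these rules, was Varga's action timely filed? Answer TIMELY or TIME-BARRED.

TIMELY

The claim accrued on 2019-07-23, when the wrongful act occurred.
30 months from 2019-07-23 is 2022-01-23.
The period was tolled for 119 days by the pending related arbitration (2021-02-04 to 2021-06-03), pushing the deadline to 2022-05-22.
The other events in the timeline have no effect on the limitation period under the stated rules.
Filing on 2022-02-10 beat the 2022-05-22 deadline — the action is timely.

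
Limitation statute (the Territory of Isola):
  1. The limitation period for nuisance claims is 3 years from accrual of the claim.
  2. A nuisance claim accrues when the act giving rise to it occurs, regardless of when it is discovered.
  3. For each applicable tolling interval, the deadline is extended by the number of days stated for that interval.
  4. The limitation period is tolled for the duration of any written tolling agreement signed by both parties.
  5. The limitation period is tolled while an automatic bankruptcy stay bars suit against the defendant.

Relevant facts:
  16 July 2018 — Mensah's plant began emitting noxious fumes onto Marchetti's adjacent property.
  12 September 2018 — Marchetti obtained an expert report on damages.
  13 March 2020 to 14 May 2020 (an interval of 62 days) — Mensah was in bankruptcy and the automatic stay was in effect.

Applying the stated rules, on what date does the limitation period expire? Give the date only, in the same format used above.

16 September 2021

The claim accrued on 16 July 2018, when the wrongful act occurred.
3 years from 16 July 2018 is 16 July 2021.
Because the automatic bankruptcy stay ran from 13 March 2020 to 14 May 2020, the deadline is extended by 62 days to 16 September 2021.
None of the other events listed affects the running of the period under the stated rules.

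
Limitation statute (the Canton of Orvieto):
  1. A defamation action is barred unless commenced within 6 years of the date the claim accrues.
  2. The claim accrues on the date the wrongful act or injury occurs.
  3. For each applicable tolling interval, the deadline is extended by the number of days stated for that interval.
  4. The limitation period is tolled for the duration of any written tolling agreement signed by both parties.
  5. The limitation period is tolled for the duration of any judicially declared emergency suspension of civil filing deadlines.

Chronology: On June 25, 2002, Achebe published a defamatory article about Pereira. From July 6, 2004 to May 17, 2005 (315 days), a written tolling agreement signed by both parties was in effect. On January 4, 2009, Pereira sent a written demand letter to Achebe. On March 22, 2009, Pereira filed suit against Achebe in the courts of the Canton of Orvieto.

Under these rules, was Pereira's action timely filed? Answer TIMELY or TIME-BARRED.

TIMELY

The claim accrued on June 25, 2002, when the wrongful act occurred.
Adding the 6 years base period to June 25, 2002 gives a deadline of June 25, 2008, before any tolling.
The written tolling agreement from July 6, 2004 to May 17, 2005 tolled the period for 315 days, extending the deadline to May 6, 2009.
Nothing else in the chronology tolls or restarts the period.
The March 22, 2009 filing precedes the May 6, 2009 deadline; the claim is timely.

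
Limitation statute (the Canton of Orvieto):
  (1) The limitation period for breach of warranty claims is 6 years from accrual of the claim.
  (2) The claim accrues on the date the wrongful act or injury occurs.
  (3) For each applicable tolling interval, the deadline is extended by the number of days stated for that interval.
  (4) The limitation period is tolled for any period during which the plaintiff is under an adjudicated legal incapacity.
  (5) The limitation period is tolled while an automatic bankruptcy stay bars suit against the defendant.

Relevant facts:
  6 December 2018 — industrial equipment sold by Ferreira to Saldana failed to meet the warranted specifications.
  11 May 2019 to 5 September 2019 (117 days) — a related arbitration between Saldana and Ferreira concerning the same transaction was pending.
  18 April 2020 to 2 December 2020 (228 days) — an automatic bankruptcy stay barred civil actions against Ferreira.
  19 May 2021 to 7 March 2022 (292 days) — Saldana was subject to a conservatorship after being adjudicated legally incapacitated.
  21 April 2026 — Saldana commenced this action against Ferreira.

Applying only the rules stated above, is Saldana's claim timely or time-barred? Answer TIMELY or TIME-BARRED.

The claim accrued on 6 December 2018, when the wrongful act occurred.
The untolled deadline — 6 years after 6 December 2018 — is 6 December 2024.
The period was tolled for 228 days by the automatic bankruptcy stay (18 April 2020 to 2 December 2020), pushing the deadline to 22 July 2025.
The plaintiff's legal incapacity from 19 May 2021 to 7 March 2022 tolled the period for 292 days, extending the deadline to 10 May 2026.
No stated provision tolls the period for a pending arbitration, so the interval from 11 May 2019 to 5 September 2019 has no effect on the deadline.
Saldana filed on 21 April 2026, before the 10 May 2026 deadline, so the action is timely.

TIMELY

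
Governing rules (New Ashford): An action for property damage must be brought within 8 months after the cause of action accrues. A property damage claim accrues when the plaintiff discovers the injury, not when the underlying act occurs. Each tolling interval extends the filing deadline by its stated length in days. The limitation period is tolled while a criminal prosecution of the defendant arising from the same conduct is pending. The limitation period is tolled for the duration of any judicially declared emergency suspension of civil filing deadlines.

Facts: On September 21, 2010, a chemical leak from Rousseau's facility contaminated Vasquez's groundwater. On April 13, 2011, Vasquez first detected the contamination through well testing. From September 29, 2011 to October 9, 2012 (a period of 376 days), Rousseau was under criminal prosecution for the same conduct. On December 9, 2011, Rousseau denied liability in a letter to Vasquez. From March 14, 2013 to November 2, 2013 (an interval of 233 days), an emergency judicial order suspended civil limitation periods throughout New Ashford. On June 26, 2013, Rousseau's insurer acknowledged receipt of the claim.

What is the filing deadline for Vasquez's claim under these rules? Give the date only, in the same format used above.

Under the discovery rule, the claim accrued on April 13, 2011, when Vasquez discovered the injury — not on the September 21, 2010 date of the underlying act.
Adding the 8 months base period to April 13, 2011 gives a deadline of December 13, 2011, before any tolling.
Because the pending criminal prosecution ran from September 29, 2011 to October 9, 2012, the deadline is extended by 376 days to December 23, 2012.
By the time the emergency suspension of filing deadlines began on March 14, 2013, the limitation period had already expired on December 23, 2012; that interval cannot revive it.
Nothing else in the chronology tolls or restarts the period.

December 23, 2012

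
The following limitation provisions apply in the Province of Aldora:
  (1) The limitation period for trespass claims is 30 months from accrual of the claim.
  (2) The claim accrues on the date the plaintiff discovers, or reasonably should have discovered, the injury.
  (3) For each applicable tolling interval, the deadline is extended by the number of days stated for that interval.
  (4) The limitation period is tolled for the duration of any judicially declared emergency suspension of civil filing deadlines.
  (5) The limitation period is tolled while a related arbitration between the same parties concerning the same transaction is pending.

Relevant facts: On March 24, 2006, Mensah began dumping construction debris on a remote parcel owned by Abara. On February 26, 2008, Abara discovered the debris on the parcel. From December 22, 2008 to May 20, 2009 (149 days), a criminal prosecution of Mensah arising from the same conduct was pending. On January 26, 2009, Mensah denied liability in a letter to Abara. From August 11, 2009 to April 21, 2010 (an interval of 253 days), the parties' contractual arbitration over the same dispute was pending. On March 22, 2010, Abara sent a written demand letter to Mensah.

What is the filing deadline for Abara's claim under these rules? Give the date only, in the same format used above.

May 6, 2011

The claim did not accrue until Abara discovered the injury on February 26, 2008; the March 24, 2006 act date does not start the clock under the stated rule.
The untolled deadline — 30 months after February 26, 2008 — is August 26, 2010.
The period was tolled for 253 days by the pending related arbitration (August 11, 2009 to April 21, 2010), pushing the deadline to May 6, 2011.
No stated provision tolls the period for a criminal prosecution, so the interval from December 22, 2008 to May 20, 2009 has no effect on the deadline.
The other events in the timeline have no effect on the limitation period under the stated rules.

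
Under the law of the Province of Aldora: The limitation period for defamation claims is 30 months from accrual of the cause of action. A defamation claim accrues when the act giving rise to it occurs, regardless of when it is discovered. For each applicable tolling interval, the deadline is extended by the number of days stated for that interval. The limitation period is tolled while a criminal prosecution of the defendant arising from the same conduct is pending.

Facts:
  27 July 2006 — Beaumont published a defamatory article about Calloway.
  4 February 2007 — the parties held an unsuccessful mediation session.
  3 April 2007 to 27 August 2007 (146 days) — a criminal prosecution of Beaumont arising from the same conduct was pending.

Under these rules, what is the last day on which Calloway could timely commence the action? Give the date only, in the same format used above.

The claim accrued on 27 July 2006, when the wrongful act occurred.
30 months from 27 July 2006 is 27 January 2009.
The period was tolled for 146 days by the pending criminal prosecution (3 April 2007 to 27 August 2007), pushing the deadline to 22 June 2009.
Nothing else in the chronology tolls or restarts the period.

22 June 2009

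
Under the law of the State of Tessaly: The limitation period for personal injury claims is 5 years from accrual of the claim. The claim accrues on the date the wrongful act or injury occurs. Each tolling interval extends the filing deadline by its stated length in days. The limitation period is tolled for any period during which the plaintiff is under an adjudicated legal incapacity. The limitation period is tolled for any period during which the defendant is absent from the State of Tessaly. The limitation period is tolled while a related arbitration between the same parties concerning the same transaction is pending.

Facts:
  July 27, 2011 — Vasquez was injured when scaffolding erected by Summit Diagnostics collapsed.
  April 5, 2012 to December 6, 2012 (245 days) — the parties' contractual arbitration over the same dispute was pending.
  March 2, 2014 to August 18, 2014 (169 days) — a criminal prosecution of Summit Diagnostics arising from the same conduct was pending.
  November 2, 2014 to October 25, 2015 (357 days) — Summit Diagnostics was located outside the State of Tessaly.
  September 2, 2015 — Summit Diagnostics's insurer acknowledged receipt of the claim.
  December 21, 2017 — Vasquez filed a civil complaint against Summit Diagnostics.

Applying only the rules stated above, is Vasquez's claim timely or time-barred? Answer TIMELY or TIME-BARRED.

TIMELY

The claim accrued on July 27, 2011, when the wrongful act occurred.
5 years from July 27, 2011 is July 27, 2016.
The pending related arbitration from April 5, 2012 to December 6, 2012 tolled the period for 245 days, extending the deadline to March 29, 2017.
The defendant's absence from the jurisdiction from November 2, 2014 to October 25, 2015 tolled the period for 357 days, extending the deadline to March 21, 2018.
No stated provision tolls the period for a criminal prosecution, so the interval from March 2, 2014 to August 18, 2014 has no effect on the deadline.
None of the other events listed affects the running of the period under the stated rules.
Vasquez filed on December 21, 2017, before the March 21, 2018 deadline, so the action is timely.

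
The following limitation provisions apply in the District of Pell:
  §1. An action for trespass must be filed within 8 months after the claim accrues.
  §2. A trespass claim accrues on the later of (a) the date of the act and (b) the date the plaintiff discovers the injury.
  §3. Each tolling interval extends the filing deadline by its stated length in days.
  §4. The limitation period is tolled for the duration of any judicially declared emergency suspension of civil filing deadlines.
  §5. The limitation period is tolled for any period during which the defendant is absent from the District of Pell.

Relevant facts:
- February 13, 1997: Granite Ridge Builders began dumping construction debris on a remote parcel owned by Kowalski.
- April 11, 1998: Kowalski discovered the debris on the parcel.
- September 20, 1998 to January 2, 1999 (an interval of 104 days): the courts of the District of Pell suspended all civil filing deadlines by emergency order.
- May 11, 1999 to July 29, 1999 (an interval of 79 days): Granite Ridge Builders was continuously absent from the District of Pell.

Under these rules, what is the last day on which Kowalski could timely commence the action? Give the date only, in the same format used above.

March 25, 1999

Because discovery on April 11, 1998 post-dates the February 13, 1997 act, accrual under the later-of rule falls on April 11, 1998.
The untolled deadline — 8 months after April 11, 1998 — is December 11, 1998.
The period was tolled for 104 days by the emergency suspension of filing deadlines (September 20, 1998 to January 2, 1999), pushing the deadline to March 25, 1999.
The defendant's absence from the jurisdiction from May 11, 1999 to July 29, 1999 began after the period had already run on March 25, 1999, so it has no tolling effect.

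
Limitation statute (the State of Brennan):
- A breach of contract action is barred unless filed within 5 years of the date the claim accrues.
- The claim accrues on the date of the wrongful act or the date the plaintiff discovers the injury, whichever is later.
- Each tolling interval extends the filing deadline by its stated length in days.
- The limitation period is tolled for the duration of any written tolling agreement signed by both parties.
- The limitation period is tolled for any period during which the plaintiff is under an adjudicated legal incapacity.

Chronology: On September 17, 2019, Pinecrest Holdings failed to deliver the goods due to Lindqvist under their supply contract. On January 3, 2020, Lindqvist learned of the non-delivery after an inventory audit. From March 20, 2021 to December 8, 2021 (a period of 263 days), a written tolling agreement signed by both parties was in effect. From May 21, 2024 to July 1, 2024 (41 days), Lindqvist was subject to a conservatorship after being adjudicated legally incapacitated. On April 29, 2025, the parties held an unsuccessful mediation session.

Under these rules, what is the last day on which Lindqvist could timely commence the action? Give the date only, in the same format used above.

Because discovery on January 3, 2020 post-dates the September 17, 2019 act, accrual under the later-of rule falls on January 3, 2020.
5 years from January 3, 2020 is January 3, 2025.
The period was tolled for 263 days by the written tolling agreement (March 20, 2021 to December 8, 2021), pushing the deadline to September 23, 2025.
The period was tolled for 41 days by the plaintiff's legal incapacity (May 21, 2024 to July 1, 2024), pushing the deadline to November 3, 2025.
None of the other events listed affects the running of the period under the stated rules.

November 3, 2025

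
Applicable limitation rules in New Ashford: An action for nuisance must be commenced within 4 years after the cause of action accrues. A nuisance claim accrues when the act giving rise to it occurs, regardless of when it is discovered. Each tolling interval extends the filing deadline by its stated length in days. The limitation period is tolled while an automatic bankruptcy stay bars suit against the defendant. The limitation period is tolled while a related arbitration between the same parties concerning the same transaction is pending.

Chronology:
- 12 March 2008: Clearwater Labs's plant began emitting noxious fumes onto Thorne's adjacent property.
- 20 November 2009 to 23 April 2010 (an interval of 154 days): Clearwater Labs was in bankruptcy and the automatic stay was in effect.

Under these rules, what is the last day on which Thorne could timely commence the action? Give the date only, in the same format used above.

The limitation period began to run on 12 March 2008.
4 years from 12 March 2008 is 12 March 2012.
Because the automatic bankruptcy stay ran from 20 November 2009 to 23 April 2010, the deadline is extended by 154 days to 13 August 2012.

13 August 2012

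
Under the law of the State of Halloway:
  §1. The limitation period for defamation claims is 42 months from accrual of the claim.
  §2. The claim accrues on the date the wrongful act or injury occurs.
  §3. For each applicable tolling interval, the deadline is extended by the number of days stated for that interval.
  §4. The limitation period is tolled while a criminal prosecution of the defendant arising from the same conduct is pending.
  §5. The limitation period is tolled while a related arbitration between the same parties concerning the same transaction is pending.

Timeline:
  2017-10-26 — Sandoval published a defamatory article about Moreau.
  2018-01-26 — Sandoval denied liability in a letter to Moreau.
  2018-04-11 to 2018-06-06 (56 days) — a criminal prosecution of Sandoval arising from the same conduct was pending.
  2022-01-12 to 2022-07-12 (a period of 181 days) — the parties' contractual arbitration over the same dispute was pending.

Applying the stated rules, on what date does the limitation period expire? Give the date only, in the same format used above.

2021-06-21

The limitation period began to run on 2017-10-26.
The untolled deadline — 42 months after 2017-10-26 — is 2021-04-26.
The period was tolled for 56 days by the pending criminal prosecution (2018-04-11 to 2018-06-06), pushing the deadline to 2021-06-21.
The pending related arbitration from 2022-01-12 to 2022-07-12 began after the period had already run on 2021-06-21, so it has no tolling effect.
None of the other events listed affects the running of the period under the stated rules.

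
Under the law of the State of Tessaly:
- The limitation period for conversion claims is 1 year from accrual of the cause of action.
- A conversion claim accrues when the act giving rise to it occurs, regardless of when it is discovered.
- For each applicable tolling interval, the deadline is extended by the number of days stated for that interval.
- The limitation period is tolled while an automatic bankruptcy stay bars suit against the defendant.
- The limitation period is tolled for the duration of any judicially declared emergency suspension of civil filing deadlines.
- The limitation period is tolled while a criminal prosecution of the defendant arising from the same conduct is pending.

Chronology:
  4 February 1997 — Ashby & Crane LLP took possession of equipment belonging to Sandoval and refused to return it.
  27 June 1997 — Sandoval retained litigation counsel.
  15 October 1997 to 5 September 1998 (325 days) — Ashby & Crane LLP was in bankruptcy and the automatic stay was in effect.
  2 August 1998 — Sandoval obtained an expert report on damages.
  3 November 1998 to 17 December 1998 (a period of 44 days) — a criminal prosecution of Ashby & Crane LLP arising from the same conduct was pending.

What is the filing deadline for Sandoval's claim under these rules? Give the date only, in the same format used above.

The claim accrued on 4 February 1997, when the wrongful act occurred.
The untolled deadline — 1 year after 4 February 1997 — is 4 February 1998.
The period was tolled for 325 days by the automatic bankruptcy stay (15 October 1997 to 5 September 1998), pushing the deadline to 26 December 1998.
The period was tolled for 44 days by the pending criminal prosecution (3 November 1998 to 17 December 1998), pushing the deadline to 8 February 1999.
Nothing else in the chronology tolls or restarts the period.

8 February 1999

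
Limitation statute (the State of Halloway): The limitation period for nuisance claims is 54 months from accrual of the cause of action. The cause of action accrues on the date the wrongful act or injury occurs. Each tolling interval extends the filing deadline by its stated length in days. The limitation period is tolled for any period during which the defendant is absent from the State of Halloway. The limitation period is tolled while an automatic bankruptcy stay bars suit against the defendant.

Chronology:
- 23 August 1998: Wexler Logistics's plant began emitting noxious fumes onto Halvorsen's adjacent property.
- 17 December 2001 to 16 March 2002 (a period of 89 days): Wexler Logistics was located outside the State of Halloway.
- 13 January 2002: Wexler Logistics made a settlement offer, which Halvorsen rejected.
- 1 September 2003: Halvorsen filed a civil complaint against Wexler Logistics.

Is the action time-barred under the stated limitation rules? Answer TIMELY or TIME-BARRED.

The claim accrued on 23 August 1998, when the wrongful act occurred.
The untolled deadline — 54 months after 23 August 1998 — is 23 February 2003.
Because the defendant's absence from the jurisdiction ran from 17 December 2001 to 16 March 2002, the deadline is extended by 89 days to 23 May 2003.
The other events in the timeline have no effect on the limitation period under the stated rules.
Filing on 1 September 2003 missed the 23 May 2003 deadline — the action is time-barred.

TIME-BARRED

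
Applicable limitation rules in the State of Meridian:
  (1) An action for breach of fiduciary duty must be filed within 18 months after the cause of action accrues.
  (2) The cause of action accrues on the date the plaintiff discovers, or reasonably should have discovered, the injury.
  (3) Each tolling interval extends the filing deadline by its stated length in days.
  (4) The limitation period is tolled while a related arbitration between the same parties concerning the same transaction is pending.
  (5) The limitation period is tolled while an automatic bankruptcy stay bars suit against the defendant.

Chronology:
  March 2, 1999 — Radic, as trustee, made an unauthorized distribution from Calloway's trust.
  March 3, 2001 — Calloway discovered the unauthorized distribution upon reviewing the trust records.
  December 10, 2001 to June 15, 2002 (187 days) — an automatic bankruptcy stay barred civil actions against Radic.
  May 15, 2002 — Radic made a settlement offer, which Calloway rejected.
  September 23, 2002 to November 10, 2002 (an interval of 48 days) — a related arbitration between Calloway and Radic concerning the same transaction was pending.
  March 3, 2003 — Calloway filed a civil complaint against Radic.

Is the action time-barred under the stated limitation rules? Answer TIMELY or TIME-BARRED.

TIMELY

Accrual is tied to discovery, so the period began on March 3, 2001 rather than on March 2, 1999 when the act occurred.
Adding the 18 months base period to March 3, 2001 gives a deadline of September 3, 2002, before any tolling.
The period was tolled for 187 days by the automatic bankruptcy stay (December 10, 2001 to June 15, 2002), pushing the deadline to March 9, 2003.
The period was tolled for 48 days by the pending related arbitration (September 23, 2002 to November 10, 2002), pushing the deadline to April 26, 2003.
None of the other events listed affects the running of the period under the stated rules.
Filing on March 3, 2003 beat the April 26, 2003 deadline — the action is timely.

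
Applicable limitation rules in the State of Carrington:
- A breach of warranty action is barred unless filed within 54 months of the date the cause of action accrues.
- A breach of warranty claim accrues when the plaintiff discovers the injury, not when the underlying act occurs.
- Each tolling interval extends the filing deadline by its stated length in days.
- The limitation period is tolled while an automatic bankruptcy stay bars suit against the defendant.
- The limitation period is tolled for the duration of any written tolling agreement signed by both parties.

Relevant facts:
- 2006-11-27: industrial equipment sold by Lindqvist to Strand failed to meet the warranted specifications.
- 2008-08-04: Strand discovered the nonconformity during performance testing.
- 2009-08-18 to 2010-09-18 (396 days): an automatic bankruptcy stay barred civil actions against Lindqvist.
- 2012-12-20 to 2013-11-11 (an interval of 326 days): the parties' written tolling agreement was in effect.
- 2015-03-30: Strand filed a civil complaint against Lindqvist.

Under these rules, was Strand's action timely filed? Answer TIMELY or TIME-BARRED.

Under the discovery rule, the claim accrued on 2008-08-04, when Strand discovered the injury — not on the 2006-11-27 date of the underlying act.
Adding the 54 months base period to 2008-08-04 gives a deadline of 2013-02-04, before any tolling.
Because the automatic bankruptcy stay ran from 2009-08-18 to 2010-09-18, the deadline is extended by 396 days to 2014-03-07.
The period was tolled for 326 days by the written tolling agreement (2012-12-20 to 2013-11-11), pushing the deadline to 2015-01-27.
Strand filed on 2015-03-30, after the 2015-01-27 deadline, so the action is time-barred.

TIME-BARRED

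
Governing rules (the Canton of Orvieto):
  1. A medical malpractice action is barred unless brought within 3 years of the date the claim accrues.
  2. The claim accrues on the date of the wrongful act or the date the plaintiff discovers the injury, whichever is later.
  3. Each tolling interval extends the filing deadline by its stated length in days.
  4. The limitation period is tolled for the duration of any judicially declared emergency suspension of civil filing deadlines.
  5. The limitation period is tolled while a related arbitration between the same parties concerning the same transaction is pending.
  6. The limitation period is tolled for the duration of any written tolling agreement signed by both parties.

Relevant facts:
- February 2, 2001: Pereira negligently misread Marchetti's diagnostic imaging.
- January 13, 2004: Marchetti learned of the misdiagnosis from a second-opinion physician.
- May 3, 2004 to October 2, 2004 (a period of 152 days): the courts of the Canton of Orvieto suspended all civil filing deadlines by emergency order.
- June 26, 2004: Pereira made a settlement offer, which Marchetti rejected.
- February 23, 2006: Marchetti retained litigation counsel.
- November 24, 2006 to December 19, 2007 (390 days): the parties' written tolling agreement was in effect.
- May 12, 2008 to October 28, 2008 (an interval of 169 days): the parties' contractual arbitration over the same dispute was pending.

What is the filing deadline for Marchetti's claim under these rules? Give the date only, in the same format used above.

Taking the later of the act (February 2, 2001) and discovery (January 13, 2004), the claim accrued on January 13, 2004.
The untolled deadline — 3 years after January 13, 2004 — is January 13, 2007.
Because the emergency suspension of filing deadlines ran from May 3, 2004 to October 2, 2004, the deadline is extended by 152 days to June 14, 2007.
The period was tolled for 390 days by the written tolling agreement (November 24, 2006 to December 19, 2007), pushing the deadline to July 8, 2008.
Because the pending related arbitration ran from May 12, 2008 to October 28, 2008, the deadline is extended by 169 days to December 24, 2008.
None of the other events listed affects the running of the period under the stated rules.

December 24, 2008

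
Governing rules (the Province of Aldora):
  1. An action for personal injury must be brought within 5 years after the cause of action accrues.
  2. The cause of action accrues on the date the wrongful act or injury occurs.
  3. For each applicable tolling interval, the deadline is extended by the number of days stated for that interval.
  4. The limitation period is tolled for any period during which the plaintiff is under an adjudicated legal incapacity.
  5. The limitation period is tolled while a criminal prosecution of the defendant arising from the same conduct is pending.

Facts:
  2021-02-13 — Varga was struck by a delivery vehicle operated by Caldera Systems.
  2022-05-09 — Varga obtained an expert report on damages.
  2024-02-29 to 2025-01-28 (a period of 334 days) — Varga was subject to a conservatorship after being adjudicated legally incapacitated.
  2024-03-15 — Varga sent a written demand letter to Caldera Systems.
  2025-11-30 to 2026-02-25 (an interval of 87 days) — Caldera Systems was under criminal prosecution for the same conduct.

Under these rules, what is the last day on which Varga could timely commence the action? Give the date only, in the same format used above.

2027-04-10

The cause of action accrued on 2021-02-13, the date of the act.
The untolled deadline — 5 years after 2021-02-13 — is 2026-02-13.
The plaintiff's legal incapacity from 2024-02-29 to 2025-01-28 tolled the period for 334 days, extending the deadline to 2027-01-13.
Because the pending criminal prosecution ran from 2025-11-30 to 2026-02-25, the deadline is extended by 87 days to 2027-04-10.
Nothing else in the chronology tolls or restarts the period.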